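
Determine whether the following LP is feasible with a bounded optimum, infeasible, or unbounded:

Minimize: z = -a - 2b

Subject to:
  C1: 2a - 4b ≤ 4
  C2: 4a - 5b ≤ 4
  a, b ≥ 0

Unbounded (objective can decrease without bound)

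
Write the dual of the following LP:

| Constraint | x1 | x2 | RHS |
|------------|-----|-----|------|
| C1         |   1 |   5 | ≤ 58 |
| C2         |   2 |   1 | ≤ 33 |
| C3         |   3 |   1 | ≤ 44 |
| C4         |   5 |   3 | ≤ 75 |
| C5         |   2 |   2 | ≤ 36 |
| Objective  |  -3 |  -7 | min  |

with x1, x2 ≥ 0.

Primal min cᵀx s.t. Ax ≤ b, x ≥ 0  →  Dual max −bᵀy s.t. Aᵀy ≥ −c, y ≥ 0.

Maximize: z = -58y1 - 33y2 - 44y3 - 75y4 - 36y5

Subject to:
  y1 + 2y2 + 3y3 + 5y4 + 2y5 ≥ 3
  5y1 + y2 + y3 + 3y4 + 2y5 ≥ 7
  y1, y2, y3, y4, y5 ≥ 0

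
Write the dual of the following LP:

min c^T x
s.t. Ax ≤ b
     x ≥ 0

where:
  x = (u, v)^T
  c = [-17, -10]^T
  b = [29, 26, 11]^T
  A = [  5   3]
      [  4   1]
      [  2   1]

Primal min cᵀx s.t. Ax ≤ b, x ≥ 0  →  Dual max −bᵀy s.t. Aᵀy ≥ −c, y ≥ 0.

Maximize: z = -29y1 - 26y2 - 11y3

Subject to:
  5y1 + 4y2 + 2y3 ≥ 17
  3y1 + y2 + y3 ≥ 10
  y1, y2, y3 ≥ 0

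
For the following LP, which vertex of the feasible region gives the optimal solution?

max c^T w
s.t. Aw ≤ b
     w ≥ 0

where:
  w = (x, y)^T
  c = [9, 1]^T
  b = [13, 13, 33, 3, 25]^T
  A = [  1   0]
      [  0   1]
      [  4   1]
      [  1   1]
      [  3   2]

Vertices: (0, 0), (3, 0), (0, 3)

Evaluate the objective at each vertex of the feasible region:
  z(0, 0) = 0
  z(3, 0) = 27  ←
  z(0, 3) = 3
The maximum is at x = 3, y = 0.

(3, 0)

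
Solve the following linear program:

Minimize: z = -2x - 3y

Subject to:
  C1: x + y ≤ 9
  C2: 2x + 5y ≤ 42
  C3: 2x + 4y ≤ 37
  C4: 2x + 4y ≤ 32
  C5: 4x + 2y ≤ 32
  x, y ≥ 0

Evaluate the objective at each vertex of the feasible region:
  z(0, 0) = 0
  z(8, 0) = -16
  z(7, 2) = -20
  z(2, 7) = -25  ←
  z(0, 8) = -24
The minimum is at x = 2, y = 7.

x = 2, y = 7, z = -25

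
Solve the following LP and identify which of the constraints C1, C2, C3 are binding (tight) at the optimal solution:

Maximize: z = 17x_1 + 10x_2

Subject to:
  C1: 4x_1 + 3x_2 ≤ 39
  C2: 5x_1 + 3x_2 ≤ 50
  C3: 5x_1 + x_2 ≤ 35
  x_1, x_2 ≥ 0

At x_1 = 6, x_2 = 5, compute slack b - a·x for each constraint:
  C1: 39 − 39 = 0  (binding)
  C2: 50 − 45 = 5  (slack)
  C3: 35 − 35 = 0  (binding)

Optimal: x_1 = 6, x_2 = 5
Binding: C1, C3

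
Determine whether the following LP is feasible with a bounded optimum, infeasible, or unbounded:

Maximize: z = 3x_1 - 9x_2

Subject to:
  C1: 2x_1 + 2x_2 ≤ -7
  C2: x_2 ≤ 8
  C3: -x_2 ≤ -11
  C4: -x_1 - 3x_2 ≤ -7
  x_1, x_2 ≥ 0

Infeasible (no feasible solution exists)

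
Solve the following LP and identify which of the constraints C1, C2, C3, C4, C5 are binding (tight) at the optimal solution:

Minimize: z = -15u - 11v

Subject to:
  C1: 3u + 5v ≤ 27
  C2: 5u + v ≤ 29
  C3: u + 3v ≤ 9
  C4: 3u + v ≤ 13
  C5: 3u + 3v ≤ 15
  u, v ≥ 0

At u = 4, v = 1, compute slack b - a·x for each constraint:
  C1: 27 − 17 = 10  (slack)
  C2: 29 − 21 = 8  (slack)
  C3: 9 − 7 = 2  (slack)
  C4: 13 − 13 = 0  (binding)
  C5: 15 − 15 = 0  (binding)

Optimal: u = 4, v = 1
Binding: C4, C5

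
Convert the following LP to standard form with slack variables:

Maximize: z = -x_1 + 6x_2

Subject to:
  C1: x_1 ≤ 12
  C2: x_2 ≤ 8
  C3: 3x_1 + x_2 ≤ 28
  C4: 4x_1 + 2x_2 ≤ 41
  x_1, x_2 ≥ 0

max z = -x_1 + 6x_2

s.t.
  x_1 + s1 = 12
  x_2 + s2 = 8
  3x_1 + x_2 + s3 = 28
  4x_1 + 2x_2 + s4 = 41
  x_1, x_2, s1, s2, s3, s4 ≥ 0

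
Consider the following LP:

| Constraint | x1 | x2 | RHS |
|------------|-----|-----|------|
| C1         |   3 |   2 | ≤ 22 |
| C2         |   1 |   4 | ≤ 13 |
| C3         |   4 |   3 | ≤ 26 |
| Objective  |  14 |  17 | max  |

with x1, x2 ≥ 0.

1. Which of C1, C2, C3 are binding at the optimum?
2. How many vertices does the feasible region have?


1. C2, C3
2. 4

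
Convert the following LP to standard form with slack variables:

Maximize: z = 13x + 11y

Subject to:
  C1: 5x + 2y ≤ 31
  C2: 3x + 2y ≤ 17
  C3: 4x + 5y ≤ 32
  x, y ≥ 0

max z = 13x + 11y

s.t.
  5x + 2y + s1 = 31
  3x + 2y + s2 = 17
  4x + 5y + s3 = 32
  x, y, s1, s2, s3 ≥ 0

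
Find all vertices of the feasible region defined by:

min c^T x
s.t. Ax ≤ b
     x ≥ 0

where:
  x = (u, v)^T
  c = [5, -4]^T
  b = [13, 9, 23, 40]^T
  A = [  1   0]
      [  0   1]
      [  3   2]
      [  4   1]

(0, 0), (7.667, 0), (1.667, 9), (0, 9)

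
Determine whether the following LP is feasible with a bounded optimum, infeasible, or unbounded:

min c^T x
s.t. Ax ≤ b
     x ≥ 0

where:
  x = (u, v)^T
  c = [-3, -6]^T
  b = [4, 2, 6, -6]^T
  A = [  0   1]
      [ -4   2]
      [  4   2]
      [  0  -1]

Infeasible (no feasible solution exists)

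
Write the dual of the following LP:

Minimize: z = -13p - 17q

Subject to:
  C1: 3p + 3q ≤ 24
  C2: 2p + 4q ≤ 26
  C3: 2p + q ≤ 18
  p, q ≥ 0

Primal min cᵀx s.t. Ax ≤ b, x ≥ 0  →  Dual max −bᵀy s.t. Aᵀy ≥ −c, y ≥ 0.

Maximize: z = -24y1 - 26y2 - 18y3

Subject to:
  3y1 + 2y2 + 2y3 ≥ 13
  3y1 + 4y2 + y3 ≥ 17
  y1, y2, y3 ≥ 0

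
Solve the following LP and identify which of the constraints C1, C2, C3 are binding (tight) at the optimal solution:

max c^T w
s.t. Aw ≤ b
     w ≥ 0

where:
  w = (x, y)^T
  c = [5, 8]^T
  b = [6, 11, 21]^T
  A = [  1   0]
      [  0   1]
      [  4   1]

At x = 2.5, y = 11, compute slack b - a·x for each constraint:
  C1: 6 − 2.5 = 3.5  (slack)
  C2: 11 − 11 = 0  (binding)
  C3: 21 − 21 = 0  (binding)

Optimal: x = 2.5, y = 11
Binding: C2, C3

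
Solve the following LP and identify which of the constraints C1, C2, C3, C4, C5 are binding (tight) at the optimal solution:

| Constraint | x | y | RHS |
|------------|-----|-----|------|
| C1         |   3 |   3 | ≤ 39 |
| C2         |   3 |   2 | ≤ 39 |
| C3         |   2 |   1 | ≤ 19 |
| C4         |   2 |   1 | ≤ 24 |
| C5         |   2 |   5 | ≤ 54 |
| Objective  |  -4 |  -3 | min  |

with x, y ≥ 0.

At x = 6, y = 7, compute slack b - a·x for each constraint:
  C1: 39 − 39 = 0  (binding)
  C2: 39 − 32 = 7  (slack)
  C3: 19 − 19 = 0  (binding)
  C4: 24 − 19 = 5  (slack)
  C5: 54 − 47 = 7  (slack)

Optimal: x = 6, y = 7
Binding: C1, C3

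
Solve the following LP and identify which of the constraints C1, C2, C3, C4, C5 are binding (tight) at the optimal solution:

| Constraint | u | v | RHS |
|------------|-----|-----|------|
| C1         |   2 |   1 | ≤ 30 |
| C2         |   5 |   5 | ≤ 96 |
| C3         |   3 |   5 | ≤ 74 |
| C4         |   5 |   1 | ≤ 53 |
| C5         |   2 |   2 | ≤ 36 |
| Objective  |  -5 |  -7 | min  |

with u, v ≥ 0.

At u = 8, v = 10, compute slack b - a·x for each constraint:
  C1: 30 − 26 = 4  (slack)
  C2: 96 − 90 = 6  (slack)
  C3: 74 − 74 = 0  (binding)
  C4: 53 − 50 = 3  (slack)
  C5: 36 − 36 = 0  (binding)

Optimal: u = 8, v = 10
Binding: C3, C5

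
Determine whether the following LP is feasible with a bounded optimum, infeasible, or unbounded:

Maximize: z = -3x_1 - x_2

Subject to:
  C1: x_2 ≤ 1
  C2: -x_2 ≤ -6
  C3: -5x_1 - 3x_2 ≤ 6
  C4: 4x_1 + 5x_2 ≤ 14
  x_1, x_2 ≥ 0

Infeasible (no feasible solution exists)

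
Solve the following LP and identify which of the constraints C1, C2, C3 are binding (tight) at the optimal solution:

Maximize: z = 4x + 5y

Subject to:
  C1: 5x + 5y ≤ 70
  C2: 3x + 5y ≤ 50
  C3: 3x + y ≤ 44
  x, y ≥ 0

At x = 10, y = 4, compute slack b - a·x for each constraint:
  C1: 70 − 70 = 0  (binding)
  C2: 50 − 50 = 0  (binding)
  C3: 44 − 34 = 10  (slack)

Optimal: x = 10, y = 4
Binding: C1, C2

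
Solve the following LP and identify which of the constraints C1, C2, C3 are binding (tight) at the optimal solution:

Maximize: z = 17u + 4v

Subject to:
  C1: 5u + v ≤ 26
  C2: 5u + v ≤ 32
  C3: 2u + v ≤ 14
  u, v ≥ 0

At u = 4, v = 6, compute slack b - a·x for each constraint:
  C1: 26 − 26 = 0  (binding)
  C2: 32 − 26 = 6  (slack)
  C3: 14 − 14 = 0  (binding)

Optimal: u = 4, v = 6
Binding: C1, C3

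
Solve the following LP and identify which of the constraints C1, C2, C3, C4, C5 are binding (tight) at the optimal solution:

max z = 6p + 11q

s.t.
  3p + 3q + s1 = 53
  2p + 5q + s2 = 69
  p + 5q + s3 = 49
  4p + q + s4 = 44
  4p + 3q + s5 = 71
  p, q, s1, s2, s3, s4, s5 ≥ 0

At p = 9, q = 8, compute slack b - a·x for each constraint:
  C1: 53 − 51 = 2  (slack)
  C2: 69 − 58 = 11  (slack)
  C3: 49 − 49 = 0  (binding)
  C4: 44 − 44 = 0  (binding)
  C5: 71 − 60 = 11  (slack)

Optimal: p = 9, q = 8
Binding: C3, C4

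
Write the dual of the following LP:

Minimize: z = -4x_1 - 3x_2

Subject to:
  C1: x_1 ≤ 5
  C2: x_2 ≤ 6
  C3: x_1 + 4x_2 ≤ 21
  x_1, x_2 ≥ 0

Primal min cᵀx s.t. Ax ≤ b, x ≥ 0  →  Dual max −bᵀy s.t. Aᵀy ≥ −c, y ≥ 0.

Maximize: z = -5y1 - 6y2 - 21y3

Subject to:
  y1 + y3 ≥ 4
  y2 + 4y3 ≥ 3
  y1, y2, y3 ≥ 0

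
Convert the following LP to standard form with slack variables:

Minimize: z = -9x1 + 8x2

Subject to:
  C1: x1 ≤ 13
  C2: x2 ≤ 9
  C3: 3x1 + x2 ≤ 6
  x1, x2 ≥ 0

min z = -9x1 + 8x2

s.t.
  x1 + s1 = 13
  x2 + s2 = 9
  3x1 + x2 + s3 = 6
  x1, x2, s1, s2, s3 ≥ 0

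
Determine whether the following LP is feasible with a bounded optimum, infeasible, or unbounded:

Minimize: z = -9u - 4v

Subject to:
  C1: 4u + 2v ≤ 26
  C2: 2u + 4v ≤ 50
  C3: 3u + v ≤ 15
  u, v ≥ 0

Feasible with a bounded optimal solution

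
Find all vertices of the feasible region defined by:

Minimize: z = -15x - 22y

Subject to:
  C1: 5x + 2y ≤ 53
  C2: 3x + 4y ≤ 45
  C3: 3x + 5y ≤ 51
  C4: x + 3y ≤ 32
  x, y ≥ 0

(0, 0), (10.6, 0), (8.714, 4.714), (7, 6), (0, 10.2)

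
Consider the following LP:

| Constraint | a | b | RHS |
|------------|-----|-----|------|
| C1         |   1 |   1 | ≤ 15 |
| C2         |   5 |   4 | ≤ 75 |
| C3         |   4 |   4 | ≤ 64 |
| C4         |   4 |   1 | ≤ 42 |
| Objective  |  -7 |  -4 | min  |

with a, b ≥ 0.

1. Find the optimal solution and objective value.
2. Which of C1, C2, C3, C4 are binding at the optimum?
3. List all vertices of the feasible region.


1. a = 9, b = 6, z = -87
2. C1, C4
3. (0, 0), (10.5, 0), (9, 6), (0, 15)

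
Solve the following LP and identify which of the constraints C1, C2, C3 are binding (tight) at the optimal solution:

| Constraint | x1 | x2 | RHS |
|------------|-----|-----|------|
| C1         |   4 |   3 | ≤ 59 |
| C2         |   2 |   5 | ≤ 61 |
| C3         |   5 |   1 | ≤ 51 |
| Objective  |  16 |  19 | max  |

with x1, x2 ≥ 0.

At x1 = 8, x2 = 9, compute slack b - a·x for each constraint:
  C1: 59 − 59 = 0  (binding)
  C2: 61 − 61 = 0  (binding)
  C3: 51 − 49 = 2  (slack)

Optimal: x1 = 8, x2 = 9
Binding: C1, C2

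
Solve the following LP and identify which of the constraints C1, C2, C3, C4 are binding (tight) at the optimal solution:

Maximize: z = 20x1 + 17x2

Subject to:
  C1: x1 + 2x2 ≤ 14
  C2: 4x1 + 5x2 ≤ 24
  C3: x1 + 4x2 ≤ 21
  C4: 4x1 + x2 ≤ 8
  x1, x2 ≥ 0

At x1 = 1, x2 = 4, compute slack b - a·x for each constraint:
  C1: 14 − 9 = 5  (slack)
  C2: 24 − 24 = 0  (binding)
  C3: 21 − 17 = 4  (slack)
  C4: 8 − 8 = 0  (binding)

Optimal: x1 = 1, x2 = 4
Binding: C2, C4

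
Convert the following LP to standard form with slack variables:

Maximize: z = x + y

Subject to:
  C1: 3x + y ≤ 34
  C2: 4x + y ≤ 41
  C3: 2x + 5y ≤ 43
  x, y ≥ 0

max z = x + y

s.t.
  3x + y + s1 = 34
  4x + y + s2 = 41
  2x + 5y + s3 = 43
  x, y, s1, s2, s3 ≥ 0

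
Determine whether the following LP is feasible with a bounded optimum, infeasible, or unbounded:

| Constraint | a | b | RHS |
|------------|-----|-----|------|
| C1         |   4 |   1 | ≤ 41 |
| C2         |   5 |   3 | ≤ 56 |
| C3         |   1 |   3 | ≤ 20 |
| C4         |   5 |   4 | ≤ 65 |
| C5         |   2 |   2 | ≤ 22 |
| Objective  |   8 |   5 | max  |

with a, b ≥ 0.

Feasible with a bounded optimal solution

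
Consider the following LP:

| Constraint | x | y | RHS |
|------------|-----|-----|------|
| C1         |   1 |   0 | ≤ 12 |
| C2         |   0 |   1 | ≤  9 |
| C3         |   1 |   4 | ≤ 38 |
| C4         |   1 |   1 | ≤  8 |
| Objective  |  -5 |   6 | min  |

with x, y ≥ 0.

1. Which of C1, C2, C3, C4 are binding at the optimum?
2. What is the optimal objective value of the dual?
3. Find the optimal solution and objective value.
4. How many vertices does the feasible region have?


1. C4
2. -40
3. x = 8, y = 0, z = -40
4. 3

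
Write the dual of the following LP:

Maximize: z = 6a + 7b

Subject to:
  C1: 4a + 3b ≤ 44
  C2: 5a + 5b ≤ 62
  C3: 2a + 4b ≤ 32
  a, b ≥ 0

Primal max cᵀx s.t. Ax ≤ b, x ≥ 0  →  Dual min bᵀy s.t. Aᵀy ≥ c, y ≥ 0.

Minimize: z = 44y1 + 62y2 + 32y3

Subject to:
  4y1 + 5y2 + 2y3 ≥ 6
  3y1 + 5y2 + 4y3 ≥ 7
  y1, y2, y3 ≥ 0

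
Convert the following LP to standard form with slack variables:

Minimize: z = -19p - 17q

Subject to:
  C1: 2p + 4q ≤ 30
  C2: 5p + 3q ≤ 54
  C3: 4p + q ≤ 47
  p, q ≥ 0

min z = -19p - 17q

s.t.
  2p + 4q + s1 = 30
  5p + 3q + s2 = 54
  4p + q + s3 = 47
  p, q, s1, s2, s3 ≥ 0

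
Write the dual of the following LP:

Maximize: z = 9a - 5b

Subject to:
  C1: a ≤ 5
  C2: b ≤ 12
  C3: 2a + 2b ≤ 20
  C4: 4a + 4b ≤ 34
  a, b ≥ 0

Primal max cᵀx s.t. Ax ≤ b, x ≥ 0  →  Dual min bᵀy s.t. Aᵀy ≥ c, y ≥ 0.

Minimize: z = 5y1 + 12y2 + 20y3 + 34y4

Subject to:
  y1 + 2y3 + 4y4 ≥ 9
  y2 + 2y3 + 4y4 ≥ -5
  y1, y2, y3, y4 ≥ 0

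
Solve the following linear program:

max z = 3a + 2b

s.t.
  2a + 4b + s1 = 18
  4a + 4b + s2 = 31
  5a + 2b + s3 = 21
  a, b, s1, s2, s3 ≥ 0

Evaluate the objective at each vertex of the feasible region:
  z(0, 0) = 0
  z(4.2, 0) = 12.6
  z(3, 3) = 15  ←
  z(0, 4.5) = 9
The maximum is at a = 3, b = 3.

a = 3, b = 3, z = 15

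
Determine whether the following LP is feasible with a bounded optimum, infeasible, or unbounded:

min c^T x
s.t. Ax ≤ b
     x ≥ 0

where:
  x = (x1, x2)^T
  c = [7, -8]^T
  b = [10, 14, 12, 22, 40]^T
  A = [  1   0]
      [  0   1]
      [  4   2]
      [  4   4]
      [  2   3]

Feasible with a bounded optimal solution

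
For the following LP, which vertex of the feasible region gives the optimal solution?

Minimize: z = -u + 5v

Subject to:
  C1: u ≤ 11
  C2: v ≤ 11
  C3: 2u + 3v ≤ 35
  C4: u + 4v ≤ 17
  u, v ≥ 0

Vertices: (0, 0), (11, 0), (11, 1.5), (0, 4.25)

Evaluate the objective at each vertex of the feasible region:
  z(0, 0) = 0
  z(11, 0) = -11  ←
  z(11, 1.5) = -3.5
  z(0, 4.25) = 21.25
The minimum is at u = 11, v = 0.

(11, 0)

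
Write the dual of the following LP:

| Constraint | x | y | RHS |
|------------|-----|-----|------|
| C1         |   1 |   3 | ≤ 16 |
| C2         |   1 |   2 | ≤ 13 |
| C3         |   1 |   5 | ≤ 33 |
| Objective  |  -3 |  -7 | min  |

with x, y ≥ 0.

Primal min cᵀx s.t. Ax ≤ b, x ≥ 0  →  Dual max −bᵀy s.t. Aᵀy ≥ −c, y ≥ 0.

Maximize: z = -16y1 - 13y2 - 33y3

Subject to:
  y1 + y2 + y3 ≥ 3
  3y1 + 2y2 + 5y3 ≥ 7
  y1, y2, y3 ≥ 0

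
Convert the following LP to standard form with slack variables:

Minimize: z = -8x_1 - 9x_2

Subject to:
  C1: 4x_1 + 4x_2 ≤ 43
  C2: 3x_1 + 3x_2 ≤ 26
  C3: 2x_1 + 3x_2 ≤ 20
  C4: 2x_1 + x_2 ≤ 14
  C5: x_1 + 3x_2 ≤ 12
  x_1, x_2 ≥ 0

min z = -8x_1 - 9x_2

s.t.
  4x_1 + 4x_2 + s1 = 43
  3x_1 + 3x_2 + s2 = 26
  2x_1 + 3x_2 + s3 = 20
  2x_1 + x_2 + s4 = 14
  x_1 + 3x_2 + s5 = 12
  x_1, x_2, s1, s2, s3, s4, s5 ≥ 0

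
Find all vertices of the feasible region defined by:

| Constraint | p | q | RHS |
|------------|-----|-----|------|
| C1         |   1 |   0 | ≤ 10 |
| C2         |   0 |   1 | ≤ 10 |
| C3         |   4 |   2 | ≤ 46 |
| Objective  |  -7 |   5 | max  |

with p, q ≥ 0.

(0, 0), (10, 0), (10, 3), (6.5, 10), (0, 10)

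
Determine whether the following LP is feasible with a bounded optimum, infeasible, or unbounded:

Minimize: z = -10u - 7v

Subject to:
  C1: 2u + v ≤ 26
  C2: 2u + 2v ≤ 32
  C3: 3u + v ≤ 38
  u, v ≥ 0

Feasible with a bounded optimal solution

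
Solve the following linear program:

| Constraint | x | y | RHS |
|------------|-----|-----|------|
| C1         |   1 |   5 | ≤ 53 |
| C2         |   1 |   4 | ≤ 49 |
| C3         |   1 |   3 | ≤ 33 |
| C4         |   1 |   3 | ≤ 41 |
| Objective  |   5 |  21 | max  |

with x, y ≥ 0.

Evaluate the objective at each vertex of the feasible region:
  z(0, 0) = 0
  z(33, 0) = 165
  z(3, 10) = 225  ←
  z(0, 10.6) = 222.6
The maximum is at x = 3, y = 10.

x = 3, y = 10, z = 225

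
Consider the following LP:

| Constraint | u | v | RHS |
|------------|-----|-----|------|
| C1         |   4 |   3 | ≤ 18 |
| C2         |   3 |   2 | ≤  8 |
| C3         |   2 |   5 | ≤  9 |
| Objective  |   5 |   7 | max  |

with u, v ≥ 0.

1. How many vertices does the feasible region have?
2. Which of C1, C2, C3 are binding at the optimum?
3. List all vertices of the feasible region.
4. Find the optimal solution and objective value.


1. 4
2. C2, C3
3. (0, 0), (2.667, 0), (2, 1), (0, 1.8)
4. u = 2, v = 1, z = 17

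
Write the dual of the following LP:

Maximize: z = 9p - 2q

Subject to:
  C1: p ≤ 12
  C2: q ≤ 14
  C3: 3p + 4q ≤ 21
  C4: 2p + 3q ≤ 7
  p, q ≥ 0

Primal max cᵀx s.t. Ax ≤ b, x ≥ 0  →  Dual min bᵀy s.t. Aᵀy ≥ c, y ≥ 0.

Minimize: z = 12y1 + 14y2 + 21y3 + 7y4

Subject to:
  y1 + 3y3 + 2y4 ≥ 9
  y2 + 4y3 + 3y4 ≥ -2
  y1, y2, y3, y4 ≥ 0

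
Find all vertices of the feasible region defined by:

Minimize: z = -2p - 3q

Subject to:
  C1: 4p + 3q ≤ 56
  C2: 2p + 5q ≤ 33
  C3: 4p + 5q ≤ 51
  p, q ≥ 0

(0, 0), (12.75, 0), (9, 3), (0, 6.6)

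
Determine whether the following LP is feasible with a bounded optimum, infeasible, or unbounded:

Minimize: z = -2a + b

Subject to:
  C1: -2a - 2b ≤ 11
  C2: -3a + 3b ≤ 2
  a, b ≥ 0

Unbounded (objective can decrease without bound)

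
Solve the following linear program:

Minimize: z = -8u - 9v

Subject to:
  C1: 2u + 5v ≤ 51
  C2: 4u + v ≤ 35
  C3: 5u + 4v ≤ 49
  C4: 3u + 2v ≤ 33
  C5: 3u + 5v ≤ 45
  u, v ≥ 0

Evaluate the objective at each vertex of the feasible region:
  z(0, 0) = 0
  z(8.75, 0) = -70
  z(8.273, 1.909) = -83.36
  z(5, 6) = -94  ←
  z(0, 9) = -81
The minimum is at u = 5, v = 6.

u = 5, v = 6, z = -94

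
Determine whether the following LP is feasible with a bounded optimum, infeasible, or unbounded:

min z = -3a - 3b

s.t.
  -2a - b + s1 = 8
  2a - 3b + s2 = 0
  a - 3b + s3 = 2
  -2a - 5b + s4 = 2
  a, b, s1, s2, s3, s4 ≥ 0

Unbounded (objective can decrease without bound)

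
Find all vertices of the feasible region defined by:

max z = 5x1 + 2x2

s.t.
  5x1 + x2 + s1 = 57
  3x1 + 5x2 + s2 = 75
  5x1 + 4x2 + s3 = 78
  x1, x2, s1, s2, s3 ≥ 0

(0, 0), (11.4, 0), (10, 7), (6.923, 10.85), (0, 15)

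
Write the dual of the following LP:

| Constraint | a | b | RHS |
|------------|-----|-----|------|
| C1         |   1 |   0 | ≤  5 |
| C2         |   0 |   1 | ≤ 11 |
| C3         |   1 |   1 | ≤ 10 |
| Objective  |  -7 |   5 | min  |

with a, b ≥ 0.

Primal min cᵀx s.t. Ax ≤ b, x ≥ 0  →  Dual max −bᵀy s.t. Aᵀy ≥ −c, y ≥ 0.

Maximize: z = -5y1 - 11y2 - 10y3

Subject to:
  y1 + y3 ≥ 7
  y2 + y3 ≥ -5
  y1, y2, y3 ≥ 0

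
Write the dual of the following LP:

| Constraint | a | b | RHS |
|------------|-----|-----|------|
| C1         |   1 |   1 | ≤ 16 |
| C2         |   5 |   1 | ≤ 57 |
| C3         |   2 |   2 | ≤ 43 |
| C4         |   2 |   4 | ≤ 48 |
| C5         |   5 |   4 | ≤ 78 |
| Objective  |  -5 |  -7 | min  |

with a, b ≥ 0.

Primal min cᵀx s.t. Ax ≤ b, x ≥ 0  →  Dual max −bᵀy s.t. Aᵀy ≥ −c, y ≥ 0.

Maximize: z = -16y1 - 57y2 - 43y3 - 48y4 - 78y5

Subject to:
  y1 + 5y2 + 2y3 + 2y4 + 5y5 ≥ 5
  y1 + y2 + 2y3 + 4y4 + 4y5 ≥ 7
  y1, y2, y3, y4, y5 ≥ 0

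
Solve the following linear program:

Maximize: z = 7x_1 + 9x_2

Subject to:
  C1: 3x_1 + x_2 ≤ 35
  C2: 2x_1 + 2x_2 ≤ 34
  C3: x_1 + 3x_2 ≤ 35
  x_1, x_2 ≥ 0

Evaluate the objective at each vertex of the feasible region:
  z(0, 0) = 0
  z(11.67, 0) = 81.67
  z(9, 8) = 135
  z(8, 9) = 137  ←
  z(0, 11.67) = 105
The maximum is at x_1 = 8, x_2 = 9.

x_1 = 8, x_2 = 9, z = 137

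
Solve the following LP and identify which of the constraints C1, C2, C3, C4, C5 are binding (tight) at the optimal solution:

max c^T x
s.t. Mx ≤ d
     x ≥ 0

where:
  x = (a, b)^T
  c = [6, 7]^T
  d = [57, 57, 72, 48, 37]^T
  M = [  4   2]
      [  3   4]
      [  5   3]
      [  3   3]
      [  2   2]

At a = 7, b = 9, compute slack b - a·x for each constraint:
  C1: 57 − 46 = 11  (slack)
  C2: 57 − 57 = 0  (binding)
  C3: 72 − 62 = 10  (slack)
  C4: 48 − 48 = 0  (binding)
  C5: 37 − 32 = 5  (slack)

Optimal: a = 7, b = 9
Binding: C2, C4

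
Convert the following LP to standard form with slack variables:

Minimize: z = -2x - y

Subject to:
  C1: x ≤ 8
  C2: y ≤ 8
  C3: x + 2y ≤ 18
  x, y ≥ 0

min z = -2x - y

s.t.
  x + s1 = 8
  y + s2 = 8
  x + 2y + s3 = 18
  x, y, s1, s2, s3 ≥ 0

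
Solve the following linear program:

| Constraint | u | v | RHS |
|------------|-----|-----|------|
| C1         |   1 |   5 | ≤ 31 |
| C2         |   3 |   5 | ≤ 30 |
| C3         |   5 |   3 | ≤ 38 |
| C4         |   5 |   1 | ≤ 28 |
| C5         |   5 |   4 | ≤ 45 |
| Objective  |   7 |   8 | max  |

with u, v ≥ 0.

Evaluate the objective at each vertex of the feasible region:
  z(0, 0) = 0
  z(5.6, 0) = 39.2
  z(5, 3) = 59  ←
  z(0, 6) = 48
The maximum is at u = 5, v = 3.

u = 5, v = 3, z = 59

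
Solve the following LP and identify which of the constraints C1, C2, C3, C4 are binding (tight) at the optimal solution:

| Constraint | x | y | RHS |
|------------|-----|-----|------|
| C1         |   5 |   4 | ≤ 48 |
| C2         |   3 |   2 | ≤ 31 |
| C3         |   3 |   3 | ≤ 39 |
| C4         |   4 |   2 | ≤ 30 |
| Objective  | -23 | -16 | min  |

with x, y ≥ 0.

At x = 4, y = 7, compute slack b - a·x for each constraint:
  C1: 48 − 48 = 0  (binding)
  C2: 31 − 26 = 5  (slack)
  C3: 39 − 33 = 6  (slack)
  C4: 30 − 30 = 0  (binding)

Optimal: x = 4, y = 7
Binding: C1, C4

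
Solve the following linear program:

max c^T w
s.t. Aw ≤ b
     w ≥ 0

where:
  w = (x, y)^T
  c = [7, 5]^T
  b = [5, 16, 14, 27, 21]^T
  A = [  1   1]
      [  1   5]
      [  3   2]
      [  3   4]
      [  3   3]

Evaluate the objective at each vertex of the feasible region:
  z(0, 0) = 0
  z(4.667, 0) = 32.67
  z(4, 1) = 33  ←
  z(2.25, 2.75) = 29.5
  z(0, 3.2) = 16
The maximum is at x = 4, y = 1.

x = 4, y = 1, z = 33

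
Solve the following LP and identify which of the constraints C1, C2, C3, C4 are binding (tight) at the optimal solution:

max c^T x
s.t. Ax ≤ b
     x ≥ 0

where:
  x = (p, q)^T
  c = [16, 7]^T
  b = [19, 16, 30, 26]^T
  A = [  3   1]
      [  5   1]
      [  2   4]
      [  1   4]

At p = 2, q = 6, compute slack b - a·x for each constraint:
  C1: 19 − 12 = 7  (slack)
  C2: 16 − 16 = 0  (binding)
  C3: 30 − 28 = 2  (slack)
  C4: 26 − 26 = 0  (binding)

Optimal: p = 2, q = 6
Binding: C2, C4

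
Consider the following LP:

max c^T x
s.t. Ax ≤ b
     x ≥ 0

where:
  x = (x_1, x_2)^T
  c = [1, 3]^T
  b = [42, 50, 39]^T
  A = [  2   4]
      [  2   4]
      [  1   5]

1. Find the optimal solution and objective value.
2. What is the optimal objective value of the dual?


1. x_1 = 9, x_2 = 6, z = 27
2. 27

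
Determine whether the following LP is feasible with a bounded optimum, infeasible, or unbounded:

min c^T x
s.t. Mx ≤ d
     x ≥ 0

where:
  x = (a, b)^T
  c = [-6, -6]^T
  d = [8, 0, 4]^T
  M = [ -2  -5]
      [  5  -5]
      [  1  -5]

Unbounded (objective can decrease without bound)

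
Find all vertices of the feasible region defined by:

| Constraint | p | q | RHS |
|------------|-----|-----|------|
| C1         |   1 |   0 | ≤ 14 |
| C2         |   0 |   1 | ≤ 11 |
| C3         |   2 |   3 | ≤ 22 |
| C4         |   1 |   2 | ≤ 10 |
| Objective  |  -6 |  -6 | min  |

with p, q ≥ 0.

(0, 0), (10, 0), (0, 5)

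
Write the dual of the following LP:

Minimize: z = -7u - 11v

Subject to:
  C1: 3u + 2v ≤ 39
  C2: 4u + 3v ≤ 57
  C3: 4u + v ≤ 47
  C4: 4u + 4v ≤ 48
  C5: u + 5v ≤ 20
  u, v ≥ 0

Primal min cᵀx s.t. Ax ≤ b, x ≥ 0  →  Dual max −bᵀy s.t. Aᵀy ≥ −c, y ≥ 0.

Maximize: z = -39y1 - 57y2 - 47y3 - 48y4 - 20y5

Subject to:
  3y1 + 4y2 + 4y3 + 4y4 + y5 ≥ 7
  2y1 + 3y2 + y3 + 4y4 + 5y5 ≥ 11
  y1, y2, y3, y4, y5 ≥ 0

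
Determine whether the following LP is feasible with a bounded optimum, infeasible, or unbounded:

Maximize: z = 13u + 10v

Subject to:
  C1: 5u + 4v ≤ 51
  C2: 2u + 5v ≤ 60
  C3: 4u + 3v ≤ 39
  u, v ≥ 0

Feasible with a bounded optimal solution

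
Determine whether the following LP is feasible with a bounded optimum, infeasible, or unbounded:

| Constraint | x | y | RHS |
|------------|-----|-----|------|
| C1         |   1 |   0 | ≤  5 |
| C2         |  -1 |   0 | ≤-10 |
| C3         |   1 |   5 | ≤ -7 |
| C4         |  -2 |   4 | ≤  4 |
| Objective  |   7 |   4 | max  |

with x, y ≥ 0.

Infeasible (no feasible solution exists)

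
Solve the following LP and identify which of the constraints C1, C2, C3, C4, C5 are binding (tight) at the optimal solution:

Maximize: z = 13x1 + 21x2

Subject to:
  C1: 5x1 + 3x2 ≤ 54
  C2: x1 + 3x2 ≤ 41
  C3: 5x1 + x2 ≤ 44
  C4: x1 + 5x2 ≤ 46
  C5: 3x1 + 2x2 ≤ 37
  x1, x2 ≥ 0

At x1 = 6, x2 = 8, compute slack b - a·x for each constraint:
  C1: 54 − 54 = 0  (binding)
  C2: 41 − 30 = 11  (slack)
  C3: 44 − 38 = 6  (slack)
  C4: 46 − 46 = 0  (binding)
  C5: 37 − 34 = 3  (slack)

Optimal: x1 = 6, x2 = 8
Binding: C1, C4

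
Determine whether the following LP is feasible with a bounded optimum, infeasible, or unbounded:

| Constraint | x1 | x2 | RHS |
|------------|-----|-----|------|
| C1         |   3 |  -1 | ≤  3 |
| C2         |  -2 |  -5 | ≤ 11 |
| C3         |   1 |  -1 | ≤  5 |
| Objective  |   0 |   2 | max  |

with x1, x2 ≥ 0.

Unbounded (objective can increase without bound)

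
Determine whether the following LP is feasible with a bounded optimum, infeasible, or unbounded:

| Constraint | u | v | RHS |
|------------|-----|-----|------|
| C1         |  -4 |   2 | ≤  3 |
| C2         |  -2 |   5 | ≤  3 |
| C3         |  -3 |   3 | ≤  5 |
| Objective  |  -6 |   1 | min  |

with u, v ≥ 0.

Unbounded (objective can decrease without bound)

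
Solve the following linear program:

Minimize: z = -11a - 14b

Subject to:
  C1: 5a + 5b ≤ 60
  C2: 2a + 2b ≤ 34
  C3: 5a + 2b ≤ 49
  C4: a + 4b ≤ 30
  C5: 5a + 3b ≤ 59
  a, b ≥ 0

Evaluate the objective at each vertex of the feasible region:
  z(0, 0) = 0
  z(9.8, 0) = -107.8
  z(8.333, 3.667) = -143
  z(6, 6) = -150  ←
  z(0, 7.5) = -105
The minimum is at a = 6, b = 6.

a = 6, b = 6, z = -150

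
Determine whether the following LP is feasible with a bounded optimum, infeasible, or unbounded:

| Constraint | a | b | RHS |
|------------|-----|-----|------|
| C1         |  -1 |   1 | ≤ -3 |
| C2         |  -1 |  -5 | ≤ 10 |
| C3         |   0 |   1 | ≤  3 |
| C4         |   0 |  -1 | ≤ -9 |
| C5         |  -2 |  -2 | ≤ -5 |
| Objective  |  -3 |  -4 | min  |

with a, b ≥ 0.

Infeasible (no feasible solution exists)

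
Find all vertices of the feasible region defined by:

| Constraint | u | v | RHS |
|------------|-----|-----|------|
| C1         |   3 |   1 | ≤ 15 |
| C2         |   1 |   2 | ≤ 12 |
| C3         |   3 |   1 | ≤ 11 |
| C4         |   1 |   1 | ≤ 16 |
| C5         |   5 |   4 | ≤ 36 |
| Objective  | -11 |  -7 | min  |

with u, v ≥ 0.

(0, 0), (3.667, 0), (2, 5), (0, 6)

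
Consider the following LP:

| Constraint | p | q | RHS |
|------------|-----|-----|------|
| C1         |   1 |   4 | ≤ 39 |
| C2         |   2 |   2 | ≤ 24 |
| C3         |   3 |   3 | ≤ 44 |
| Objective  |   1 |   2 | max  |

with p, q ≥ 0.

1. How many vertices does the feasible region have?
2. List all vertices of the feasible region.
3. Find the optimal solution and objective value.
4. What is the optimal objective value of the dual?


1. 4
2. (0, 0), (12, 0), (3, 9), (0, 9.75)
3. p = 3, q = 9, z = 21
4. 21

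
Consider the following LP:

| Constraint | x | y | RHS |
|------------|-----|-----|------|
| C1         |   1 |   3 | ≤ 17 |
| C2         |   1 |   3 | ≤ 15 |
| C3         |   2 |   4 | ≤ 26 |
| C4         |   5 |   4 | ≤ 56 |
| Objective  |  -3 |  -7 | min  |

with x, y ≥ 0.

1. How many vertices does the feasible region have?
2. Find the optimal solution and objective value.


1. 5
2. x = 9, y = 2, z = -41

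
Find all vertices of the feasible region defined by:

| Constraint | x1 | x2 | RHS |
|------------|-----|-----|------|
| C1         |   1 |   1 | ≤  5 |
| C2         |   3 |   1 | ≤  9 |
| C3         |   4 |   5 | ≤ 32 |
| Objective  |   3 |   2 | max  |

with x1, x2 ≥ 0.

(0, 0), (3, 0), (2, 3), (0, 5)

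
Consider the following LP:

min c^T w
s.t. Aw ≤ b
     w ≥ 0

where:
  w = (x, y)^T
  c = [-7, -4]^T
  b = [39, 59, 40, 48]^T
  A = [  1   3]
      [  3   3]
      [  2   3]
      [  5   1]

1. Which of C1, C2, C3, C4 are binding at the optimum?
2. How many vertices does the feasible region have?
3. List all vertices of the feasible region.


1. C3, C4
2. 5
3. (0, 0), (9.6, 0), (8, 8), (1, 12.67), (0, 13)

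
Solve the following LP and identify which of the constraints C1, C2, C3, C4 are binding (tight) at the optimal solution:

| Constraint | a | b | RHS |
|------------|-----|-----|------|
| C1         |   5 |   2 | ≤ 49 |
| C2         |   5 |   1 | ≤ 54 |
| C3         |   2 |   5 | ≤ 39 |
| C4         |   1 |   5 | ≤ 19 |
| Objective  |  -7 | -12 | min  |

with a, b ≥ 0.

At a = 9, b = 2, compute slack b - a·x for each constraint:
  C1: 49 − 49 = 0  (binding)
  C2: 54 − 47 = 7  (slack)
  C3: 39 − 28 = 11  (slack)
  C4: 19 − 19 = 0  (binding)

Optimal: a = 9, b = 2
Binding: C1, C4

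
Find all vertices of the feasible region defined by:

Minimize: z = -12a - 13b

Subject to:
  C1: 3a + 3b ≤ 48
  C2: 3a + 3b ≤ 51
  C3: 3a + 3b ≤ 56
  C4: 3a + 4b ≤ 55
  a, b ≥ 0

(0, 0), (16, 0), (9, 7), (0, 13.75)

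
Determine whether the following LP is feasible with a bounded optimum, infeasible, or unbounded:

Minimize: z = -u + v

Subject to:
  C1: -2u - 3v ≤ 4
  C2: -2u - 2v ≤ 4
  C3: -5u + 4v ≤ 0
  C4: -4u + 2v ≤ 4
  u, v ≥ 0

Unbounded (objective can decrease without bound)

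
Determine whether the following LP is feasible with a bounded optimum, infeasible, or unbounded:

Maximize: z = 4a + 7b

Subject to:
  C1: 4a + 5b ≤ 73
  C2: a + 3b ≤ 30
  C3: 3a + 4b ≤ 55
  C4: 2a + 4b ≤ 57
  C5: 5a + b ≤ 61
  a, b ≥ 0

Feasible with a bounded optimal solution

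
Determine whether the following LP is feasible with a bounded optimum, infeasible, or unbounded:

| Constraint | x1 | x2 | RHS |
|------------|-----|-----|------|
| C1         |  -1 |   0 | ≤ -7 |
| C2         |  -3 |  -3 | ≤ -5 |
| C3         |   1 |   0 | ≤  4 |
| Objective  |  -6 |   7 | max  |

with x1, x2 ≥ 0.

Infeasible (no feasible solution exists)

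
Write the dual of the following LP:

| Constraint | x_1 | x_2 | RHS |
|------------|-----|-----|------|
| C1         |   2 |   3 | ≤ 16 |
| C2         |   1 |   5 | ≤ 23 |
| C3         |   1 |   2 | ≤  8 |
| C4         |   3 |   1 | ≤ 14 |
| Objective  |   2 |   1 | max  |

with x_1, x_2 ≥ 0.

Primal max cᵀx s.t. Ax ≤ b, x ≥ 0  →  Dual min bᵀy s.t. Aᵀy ≥ c, y ≥ 0.

Minimize: z = 16y1 + 23y2 + 8y3 + 14y4

Subject to:
  2y1 + y2 + y3 + 3y4 ≥ 2
  3y1 + 5y2 + 2y3 + y4 ≥ 1
  y1, y2, y3, y4 ≥ 0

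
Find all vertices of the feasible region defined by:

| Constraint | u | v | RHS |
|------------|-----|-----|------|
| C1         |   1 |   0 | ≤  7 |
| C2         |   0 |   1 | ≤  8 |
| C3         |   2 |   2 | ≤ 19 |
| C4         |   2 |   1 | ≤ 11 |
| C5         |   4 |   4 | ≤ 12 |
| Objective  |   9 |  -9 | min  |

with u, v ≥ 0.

(0, 0), (3, 0), (0, 3)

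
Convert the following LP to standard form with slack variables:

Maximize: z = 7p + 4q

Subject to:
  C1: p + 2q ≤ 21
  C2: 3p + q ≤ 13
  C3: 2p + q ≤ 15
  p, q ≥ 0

max z = 7p + 4q

s.t.
  p + 2q + s1 = 21
  3p + q + s2 = 13
  2p + q + s3 = 15
  p, q, s1, s2, s3 ≥ 0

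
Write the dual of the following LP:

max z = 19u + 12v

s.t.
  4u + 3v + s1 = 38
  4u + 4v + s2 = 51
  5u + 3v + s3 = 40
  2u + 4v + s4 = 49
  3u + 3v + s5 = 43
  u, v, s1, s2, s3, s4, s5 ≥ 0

Primal max cᵀx s.t. Ax ≤ b, x ≥ 0  →  Dual min bᵀy s.t. Aᵀy ≥ c, y ≥ 0.

Minimize: z = 38y1 + 51y2 + 40y3 + 49y4 + 43y5

Subject to:
  4y1 + 4y2 + 5y3 + 2y4 + 3y5 ≥ 19
  3y1 + 4y2 + 3y3 + 4y4 + 3y5 ≥ 12
  y1, y2, y3, y4, y5 ≥ 0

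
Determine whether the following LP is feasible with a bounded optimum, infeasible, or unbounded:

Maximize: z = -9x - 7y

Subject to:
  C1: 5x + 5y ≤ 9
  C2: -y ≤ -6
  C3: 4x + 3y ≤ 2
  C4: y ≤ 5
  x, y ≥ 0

Infeasible (no feasible solution exists)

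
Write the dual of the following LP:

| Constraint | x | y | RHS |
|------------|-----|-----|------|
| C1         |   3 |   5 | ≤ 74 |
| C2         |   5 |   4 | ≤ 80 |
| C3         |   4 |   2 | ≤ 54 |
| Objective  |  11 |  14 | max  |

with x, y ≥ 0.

Primal max cᵀx s.t. Ax ≤ b, x ≥ 0  →  Dual min bᵀy s.t. Aᵀy ≥ c, y ≥ 0.

Minimize: z = 74y1 + 80y2 + 54y3

Subject to:
  3y1 + 5y2 + 4y3 ≥ 11
  5y1 + 4y2 + 2y3 ≥ 14
  y1, y2, y3 ≥ 0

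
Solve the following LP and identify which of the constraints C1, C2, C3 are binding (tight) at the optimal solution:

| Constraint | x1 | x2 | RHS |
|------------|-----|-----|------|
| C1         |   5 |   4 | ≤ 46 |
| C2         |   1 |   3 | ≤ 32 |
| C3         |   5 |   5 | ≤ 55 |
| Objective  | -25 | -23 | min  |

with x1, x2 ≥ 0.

At x1 = 2, x2 = 9, compute slack b - a·x for each constraint:
  C1: 46 − 46 = 0  (binding)
  C2: 32 − 29 = 3  (slack)
  C3: 55 − 55 = 0  (binding)

Optimal: x1 = 2, x2 = 9
Binding: C1, C3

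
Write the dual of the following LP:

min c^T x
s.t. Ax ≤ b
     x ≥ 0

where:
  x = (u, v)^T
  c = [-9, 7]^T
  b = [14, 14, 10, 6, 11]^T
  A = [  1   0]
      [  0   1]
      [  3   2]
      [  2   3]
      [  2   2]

Primal min cᵀx s.t. Ax ≤ b, x ≥ 0  →  Dual max −bᵀy s.t. Aᵀy ≥ −c, y ≥ 0.

Maximize: z = -14y1 - 14y2 - 10y3 - 6y4 - 11y5

Subject to:
  y1 + 3y3 + 2y4 + 2y5 ≥ 9
  y2 + 2y3 + 3y4 + 2y5 ≥ -7
  y1, y2, y3, y4, y5 ≥ 0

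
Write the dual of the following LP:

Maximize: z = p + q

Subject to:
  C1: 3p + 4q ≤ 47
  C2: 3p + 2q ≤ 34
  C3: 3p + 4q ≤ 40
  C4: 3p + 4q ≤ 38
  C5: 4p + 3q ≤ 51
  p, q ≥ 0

Primal max cᵀx s.t. Ax ≤ b, x ≥ 0  →  Dual min bᵀy s.t. Aᵀy ≥ c, y ≥ 0.

Minimize: z = 47y1 + 34y2 + 40y3 + 38y4 + 51y5

Subject to:
  3y1 + 3y2 + 3y3 + 3y4 + 4y5 ≥ 1
  4y1 + 2y2 + 4y3 + 4y4 + 3y5 ≥ 1
  y1, y2, y3, y4, y5 ≥ 0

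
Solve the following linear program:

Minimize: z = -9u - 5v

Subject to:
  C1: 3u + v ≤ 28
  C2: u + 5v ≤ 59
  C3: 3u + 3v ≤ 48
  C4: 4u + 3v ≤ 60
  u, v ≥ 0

Evaluate the objective at each vertex of the feasible region:
  z(0, 0) = 0
  z(9.333, 0) = -84
  z(6, 10) = -104  ←
  z(5.25, 10.75) = -101
  z(0, 11.8) = -59
The minimum is at u = 6, v = 10.

u = 6, v = 10, z = -104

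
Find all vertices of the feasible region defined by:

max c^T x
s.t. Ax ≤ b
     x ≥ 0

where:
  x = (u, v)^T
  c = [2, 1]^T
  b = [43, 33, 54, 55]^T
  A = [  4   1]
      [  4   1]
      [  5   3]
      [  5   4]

(0, 0), (8.25, 0), (7, 5), (0, 13.75)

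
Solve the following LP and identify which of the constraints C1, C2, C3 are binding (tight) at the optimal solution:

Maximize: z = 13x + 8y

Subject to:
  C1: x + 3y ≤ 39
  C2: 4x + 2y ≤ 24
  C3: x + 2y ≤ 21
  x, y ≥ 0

At x = 1, y = 10, compute slack b - a·x for each constraint:
  C1: 39 − 31 = 8  (slack)
  C2: 24 − 24 = 0  (binding)
  C3: 21 − 21 = 0  (binding)

Optimal: x = 1, y = 10
Binding: C2, C3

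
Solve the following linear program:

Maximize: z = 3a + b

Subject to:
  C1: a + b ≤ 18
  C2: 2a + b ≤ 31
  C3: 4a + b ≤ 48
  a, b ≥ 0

Evaluate the objective at each vertex of the feasible region:
  z(0, 0) = 0
  z(12, 0) = 36
  z(10, 8) = 38  ←
  z(0, 18) = 18
The maximum is at a = 10, b = 8.

a = 10, b = 8, z = 38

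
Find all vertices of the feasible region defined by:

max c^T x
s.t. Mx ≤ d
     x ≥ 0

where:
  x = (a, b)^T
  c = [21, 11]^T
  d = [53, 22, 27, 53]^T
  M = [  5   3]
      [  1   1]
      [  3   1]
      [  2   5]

(0, 0), (9, 0), (7, 6), (5.579, 8.368), (0, 10.6)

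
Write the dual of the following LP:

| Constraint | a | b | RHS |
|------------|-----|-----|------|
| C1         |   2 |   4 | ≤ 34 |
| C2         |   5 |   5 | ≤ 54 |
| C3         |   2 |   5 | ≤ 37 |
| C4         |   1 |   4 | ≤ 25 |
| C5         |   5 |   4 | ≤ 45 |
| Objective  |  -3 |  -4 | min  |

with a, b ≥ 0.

Primal min cᵀx s.t. Ax ≤ b, x ≥ 0  →  Dual max −bᵀy s.t. Aᵀy ≥ −c, y ≥ 0.

Maximize: z = -34y1 - 54y2 - 37y3 - 25y4 - 45y5

Subject to:
  2y1 + 5y2 + 2y3 + y4 + 5y5 ≥ 3
  4y1 + 5y2 + 5y3 + 4y4 + 4y5 ≥ 4
  y1, y2, y3, y4, y5 ≥ 0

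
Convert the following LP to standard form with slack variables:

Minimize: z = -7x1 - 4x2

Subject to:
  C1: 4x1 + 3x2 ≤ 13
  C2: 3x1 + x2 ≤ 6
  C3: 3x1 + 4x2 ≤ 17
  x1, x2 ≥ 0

min z = -7x1 - 4x2

s.t.
  4x1 + 3x2 + s1 = 13
  3x1 + x2 + s2 = 6
  3x1 + 4x2 + s3 = 17
  x1, x2, s1, s2, s3 ≥ 0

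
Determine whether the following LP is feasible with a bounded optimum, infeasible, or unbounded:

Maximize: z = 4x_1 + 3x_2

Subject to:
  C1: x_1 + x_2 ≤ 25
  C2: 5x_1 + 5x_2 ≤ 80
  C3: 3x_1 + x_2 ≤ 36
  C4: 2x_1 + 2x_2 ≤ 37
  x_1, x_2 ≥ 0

Feasible with a bounded optimal solution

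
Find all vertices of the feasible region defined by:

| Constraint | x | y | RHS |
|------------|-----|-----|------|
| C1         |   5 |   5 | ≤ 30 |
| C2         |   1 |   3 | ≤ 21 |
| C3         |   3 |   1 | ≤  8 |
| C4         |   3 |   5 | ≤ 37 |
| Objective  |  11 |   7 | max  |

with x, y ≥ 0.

(0, 0), (2.667, 0), (1, 5), (0, 6)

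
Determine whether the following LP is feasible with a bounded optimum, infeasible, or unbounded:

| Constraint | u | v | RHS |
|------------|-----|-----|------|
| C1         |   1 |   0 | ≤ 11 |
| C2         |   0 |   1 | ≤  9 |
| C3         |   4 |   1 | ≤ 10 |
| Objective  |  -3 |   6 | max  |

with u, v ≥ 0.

Feasible with a bounded optimal solution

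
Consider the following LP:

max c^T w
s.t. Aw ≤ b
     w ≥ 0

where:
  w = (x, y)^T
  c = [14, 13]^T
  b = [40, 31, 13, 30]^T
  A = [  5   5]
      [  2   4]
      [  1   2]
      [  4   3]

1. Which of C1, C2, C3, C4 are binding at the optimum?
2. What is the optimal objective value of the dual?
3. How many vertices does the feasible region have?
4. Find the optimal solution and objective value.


1. C1, C4
2. 110
3. 5
4. x = 6, y = 2, z = 110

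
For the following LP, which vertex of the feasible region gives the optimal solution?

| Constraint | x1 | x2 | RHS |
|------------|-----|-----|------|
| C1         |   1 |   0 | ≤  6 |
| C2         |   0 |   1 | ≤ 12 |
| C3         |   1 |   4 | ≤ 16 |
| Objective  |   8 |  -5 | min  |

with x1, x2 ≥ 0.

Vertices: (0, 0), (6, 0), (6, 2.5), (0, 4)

Evaluate the objective at each vertex of the feasible region:
  z(0, 0) = 0
  z(6, 0) = 48
  z(6, 2.5) = 35.5
  z(0, 4) = -20  ←
The minimum is at x1 = 0, x2 = 4.

(0, 4)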